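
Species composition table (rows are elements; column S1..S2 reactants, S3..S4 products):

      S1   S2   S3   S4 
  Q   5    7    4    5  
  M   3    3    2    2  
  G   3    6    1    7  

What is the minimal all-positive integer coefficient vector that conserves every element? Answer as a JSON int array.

Q: 1·5+5·7 = 40 | 5·4+4·5 = 40
M: 1·3+5·3 = 18 | 5·2+4·2 = 18
G: 1·3+5·6 = 33 | 5·1+4·7 = 33
gcd(1,5,5,4) = 1

Coefficients: [1, 5, 5, 4]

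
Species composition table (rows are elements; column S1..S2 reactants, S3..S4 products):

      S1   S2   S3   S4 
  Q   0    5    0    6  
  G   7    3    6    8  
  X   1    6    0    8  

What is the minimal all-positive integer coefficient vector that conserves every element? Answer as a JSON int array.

Q: 4·0+6·5 = 30 | 1·0+5·6 = 30
G: 4·7+6·3 = 46 | 1·6+5·8 = 46
X: 4·1+6·6 = 40 | 1·0+5·8 = 40
gcd(4,6,1,5) = 1

Coefficients: [4, 6, 1, 5]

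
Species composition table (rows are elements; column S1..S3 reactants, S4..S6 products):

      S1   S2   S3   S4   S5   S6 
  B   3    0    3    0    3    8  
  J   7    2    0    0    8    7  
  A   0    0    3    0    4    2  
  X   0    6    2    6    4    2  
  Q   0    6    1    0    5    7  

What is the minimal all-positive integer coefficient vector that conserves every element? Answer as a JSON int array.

Coefficients: [5, 5, 6, 4, 3, 3]

B: 5·3+5·0+6·3 = 33 | 4·0+3·3+3·8 = 33
J: 5·7+5·2+6·0 = 45 | 4·0+3·8+3·7 = 45
A: 5·0+5·0+6·3 = 18 | 4·0+3·4+3·2 = 18
X: 5·0+5·6+6·2 = 42 | 4·6+3·4+3·2 = 42
Q: 5·0+5·6+6·1 = 36 | 4·0+3·5+3·7 = 36
gcd(5,5,6,4,3,3) = 1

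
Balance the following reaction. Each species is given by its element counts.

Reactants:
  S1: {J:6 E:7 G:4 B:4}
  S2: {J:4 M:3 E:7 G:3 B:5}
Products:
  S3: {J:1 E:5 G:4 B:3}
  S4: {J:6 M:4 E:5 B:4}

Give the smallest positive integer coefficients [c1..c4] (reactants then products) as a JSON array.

Coefficients: [1, 4, 4, 3]

J: 1·6+4·4 = 22 | 4·1+3·6 = 22
M: 1·0+4·3 = 12 | 4·0+3·4 = 12
E: 1·7+4·7 = 35 | 4·5+3·5 = 35
G: 1·4+4·3 = 16 | 4·4+3·0 = 16
B: 1·4+4·5 = 24 | 4·3+3·4 = 24
gcd(1,4,4,3) = 1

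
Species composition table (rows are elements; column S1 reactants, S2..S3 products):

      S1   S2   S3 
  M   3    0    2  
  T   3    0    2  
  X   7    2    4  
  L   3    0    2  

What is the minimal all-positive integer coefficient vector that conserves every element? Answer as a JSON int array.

Coefficients: [2, 1, 3]

M: 2·3 = 6 | 1·0+3·2 = 6
T: 2·3 = 6 | 1·0+3·2 = 6
X: 2·7 = 14 | 1·2+3·4 = 14
L: 2·3 = 6 | 1·0+3·2 = 6
gcd(2,1,3) = 1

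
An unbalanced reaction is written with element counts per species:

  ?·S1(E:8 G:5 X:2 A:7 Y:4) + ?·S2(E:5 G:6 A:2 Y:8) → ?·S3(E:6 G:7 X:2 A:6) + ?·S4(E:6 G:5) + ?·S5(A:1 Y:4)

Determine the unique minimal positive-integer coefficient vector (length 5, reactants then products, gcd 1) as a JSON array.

E: 1·8+2·5 = 18 | 1·6+2·6+5·0 = 18
G: 1·5+2·6 = 17 | 1·7+2·5+5·0 = 17
X: 1·2+2·0 = 2 | 1·2+2·0+5·0 = 2
A: 1·7+2·2 = 11 | 1·6+2·0+5·1 = 11
Y: 1·4+2·8 = 20 | 1·0+2·0+5·4 = 20
gcd(1,2,1,2,5) = 1

Coefficients: [1, 2, 1, 2, 5]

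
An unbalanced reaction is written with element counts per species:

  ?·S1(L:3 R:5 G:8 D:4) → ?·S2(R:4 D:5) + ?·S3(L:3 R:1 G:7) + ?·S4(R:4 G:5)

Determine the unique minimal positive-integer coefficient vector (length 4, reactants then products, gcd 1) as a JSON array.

L: 5·3 = 15 | 4·0+5·3+1·0 = 15
R: 5·5 = 25 | 4·4+5·1+1·4 = 25
G: 5·8 = 40 | 4·0+5·7+1·5 = 40
D: 5·4 = 20 | 4·5+5·0+1·0 = 20
gcd(5,4,5,1) = 1

Coefficients: [5, 4, 5, 1]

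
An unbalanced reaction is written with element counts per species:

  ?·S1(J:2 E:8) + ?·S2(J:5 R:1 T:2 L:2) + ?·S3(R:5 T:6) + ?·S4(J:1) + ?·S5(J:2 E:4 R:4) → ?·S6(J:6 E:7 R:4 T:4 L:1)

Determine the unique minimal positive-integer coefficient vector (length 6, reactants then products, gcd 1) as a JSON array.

J: 3·2+2·5+2·0+6·1+1·2 = 24 | 4·6 = 24
E: 3·8+2·0+2·0+6·0+1·4 = 28 | 4·7 = 28
R: 3·0+2·1+2·5+6·0+1·4 = 16 | 4·4 = 16
T: 3·0+2·2+2·6+6·0+1·0 = 16 | 4·4 = 16
L: 3·0+2·2+2·0+6·0+1·0 = 4 | 4·1 = 4
gcd(3,2,2,6,1,4) = 1

Coefficients: [3, 2, 2, 6, 1, 4]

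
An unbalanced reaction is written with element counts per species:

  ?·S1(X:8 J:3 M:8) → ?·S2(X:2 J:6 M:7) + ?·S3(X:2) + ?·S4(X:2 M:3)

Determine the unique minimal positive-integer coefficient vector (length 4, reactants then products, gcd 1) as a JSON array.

Coefficients: [2, 1, 4, 3]

X: 2·8 = 16 | 1·2+4·2+3·2 = 16
J: 2·3 = 6 | 1·6+4·0+3·0 = 6
M: 2·8 = 16 | 1·7+4·0+3·3 = 16
gcd(2,1,4,3) = 1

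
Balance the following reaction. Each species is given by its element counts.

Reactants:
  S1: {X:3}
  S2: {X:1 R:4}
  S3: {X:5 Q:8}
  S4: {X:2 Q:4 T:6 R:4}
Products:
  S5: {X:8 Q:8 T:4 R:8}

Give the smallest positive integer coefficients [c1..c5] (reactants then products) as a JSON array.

Coefficients: [2, 4, 2, 2, 3]

X: 2·3+4·1+2·5+2·2 = 24 | 3·8 = 24
Q: 2·0+4·0+2·8+2·4 = 24 | 3·8 = 24
T: 2·0+4·0+2·0+2·6 = 12 | 3·4 = 12
R: 2·0+4·4+2·0+2·4 = 24 | 3·8 = 24
gcd(2,4,2,2,3) = 1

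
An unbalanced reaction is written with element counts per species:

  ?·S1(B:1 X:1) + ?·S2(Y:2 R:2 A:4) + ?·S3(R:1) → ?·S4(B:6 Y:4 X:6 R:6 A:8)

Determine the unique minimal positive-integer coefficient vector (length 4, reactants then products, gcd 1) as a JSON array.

Coefficients: [6, 2, 2, 1]

B: 6·1+2·0+2·0 = 6 | 1·6 = 6
Y: 6·0+2·2+2·0 = 4 | 1·4 = 4
X: 6·1+2·0+2·0 = 6 | 1·6 = 6
R: 6·0+2·2+2·1 = 6 | 1·6 = 6
A: 6·0+2·4+2·0 = 8 | 1·8 = 8
gcd(6,2,2,1) = 1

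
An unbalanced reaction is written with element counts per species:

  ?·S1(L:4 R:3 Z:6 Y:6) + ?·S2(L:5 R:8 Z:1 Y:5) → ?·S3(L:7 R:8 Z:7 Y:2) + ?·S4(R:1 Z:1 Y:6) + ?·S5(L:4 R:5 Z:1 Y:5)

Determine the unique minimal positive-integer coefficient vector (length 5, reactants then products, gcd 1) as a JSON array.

Coefficients: [4, 5, 3, 3, 5]

L: 4·4+5·5 = 41 | 3·7+3·0+5·4 = 41
R: 4·3+5·8 = 52 | 3·8+3·1+5·5 = 52
Z: 4·6+5·1 = 29 | 3·7+3·1+5·1 = 29
Y: 4·6+5·5 = 49 | 3·2+3·6+5·5 = 49
gcd(4,5,3,3,5) = 1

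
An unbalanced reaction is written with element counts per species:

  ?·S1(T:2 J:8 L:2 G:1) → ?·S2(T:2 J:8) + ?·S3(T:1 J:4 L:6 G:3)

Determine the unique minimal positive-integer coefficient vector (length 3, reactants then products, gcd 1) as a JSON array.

Coefficients: [6, 5, 2]

T: 6·2 = 12 | 5·2+2·1 = 12
J: 6·8 = 48 | 5·8+2·4 = 48
L: 6·2 = 12 | 5·0+2·6 = 12
G: 6·1 = 6 | 5·0+2·3 = 6
gcd(6,5,2) = 1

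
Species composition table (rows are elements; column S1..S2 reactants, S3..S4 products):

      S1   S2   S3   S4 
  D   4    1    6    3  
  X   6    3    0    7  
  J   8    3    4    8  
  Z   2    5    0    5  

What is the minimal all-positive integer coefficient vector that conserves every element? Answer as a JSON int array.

Coefficients: [5, 4, 1, 6]

D: 5·4+4·1 = 24 | 1·6+6·3 = 24
X: 5·6+4·3 = 42 | 1·0+6·7 = 42
J: 5·8+4·3 = 52 | 1·4+6·8 = 52
Z: 5·2+4·5 = 30 | 1·0+6·5 = 30
gcd(5,4,1,6) = 1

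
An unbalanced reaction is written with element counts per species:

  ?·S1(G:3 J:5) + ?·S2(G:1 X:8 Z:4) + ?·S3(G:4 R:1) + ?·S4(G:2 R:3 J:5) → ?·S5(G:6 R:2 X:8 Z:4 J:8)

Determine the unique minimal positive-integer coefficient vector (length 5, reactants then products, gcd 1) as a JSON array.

G: 5·3+5·1+1·4+3·2 = 30 | 5·6 = 30
R: 5·0+5·0+1·1+3·3 = 10 | 5·2 = 10
X: 5·0+5·8+1·0+3·0 = 40 | 5·8 = 40
Z: 5·0+5·4+1·0+3·0 = 20 | 5·4 = 20
J: 5·5+5·0+1·0+3·5 = 40 | 5·8 = 40
gcd(5,5,1,3,5) = 1

Coefficients: [5, 5, 1, 3, 5]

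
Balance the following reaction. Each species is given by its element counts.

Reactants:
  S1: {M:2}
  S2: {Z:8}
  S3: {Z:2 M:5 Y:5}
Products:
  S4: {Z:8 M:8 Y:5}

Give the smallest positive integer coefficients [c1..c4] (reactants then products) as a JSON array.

Coefficients: [6, 3, 4, 4]

Z: 6·0+3·8+4·2 = 32 | 4·8 = 32
M: 6·2+3·0+4·5 = 32 | 4·8 = 32
Y: 6·0+3·0+4·5 = 20 | 4·5 = 20
gcd(6,3,4,4) = 1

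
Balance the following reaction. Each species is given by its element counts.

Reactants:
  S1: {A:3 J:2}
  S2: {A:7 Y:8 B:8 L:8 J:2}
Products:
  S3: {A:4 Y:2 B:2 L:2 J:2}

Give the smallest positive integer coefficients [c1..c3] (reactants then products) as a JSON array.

Coefficients: [3, 1, 4]

A: 3·3+1·7 = 16 | 4·4 = 16
Y: 3·0+1·8 = 8 | 4·2 = 8
B: 3·0+1·8 = 8 | 4·2 = 8
L: 3·0+1·8 = 8 | 4·2 = 8
J: 3·2+1·2 = 8 | 4·2 = 8
gcd(3,1,4) = 1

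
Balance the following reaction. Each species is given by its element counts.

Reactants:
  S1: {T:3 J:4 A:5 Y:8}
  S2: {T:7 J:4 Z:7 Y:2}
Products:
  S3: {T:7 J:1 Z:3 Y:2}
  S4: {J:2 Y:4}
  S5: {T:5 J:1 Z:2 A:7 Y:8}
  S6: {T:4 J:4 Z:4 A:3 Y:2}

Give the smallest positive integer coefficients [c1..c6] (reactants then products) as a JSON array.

Coefficients: [5, 5, 3, 6, 1, 6]

T: 5·3+5·7 = 50 | 3·7+6·0+1·5+6·4 = 50
J: 5·4+5·4 = 40 | 3·1+6·2+1·1+6·4 = 40
Z: 5·0+5·7 = 35 | 3·3+6·0+1·2+6·4 = 35
A: 5·5+5·0 = 25 | 3·0+6·0+1·7+6·3 = 25
Y: 5·8+5·2 = 50 | 3·2+6·4+1·8+6·2 = 50
gcd(5,5,3,6,1,6) = 1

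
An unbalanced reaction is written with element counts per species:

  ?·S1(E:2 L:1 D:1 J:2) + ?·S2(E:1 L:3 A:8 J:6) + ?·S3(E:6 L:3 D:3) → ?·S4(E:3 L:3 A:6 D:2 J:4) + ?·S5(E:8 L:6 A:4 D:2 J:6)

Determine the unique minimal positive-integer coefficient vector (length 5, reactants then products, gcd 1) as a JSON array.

E: 3·2+6·1+5·6 = 42 | 6·3+3·8 = 42
L: 3·1+6·3+5·3 = 36 | 6·3+3·6 = 36
A: 3·0+6·8+5·0 = 48 | 6·6+3·4 = 48
D: 3·1+6·0+5·3 = 18 | 6·2+3·2 = 18
J: 3·2+6·6+5·0 = 42 | 6·4+3·6 = 42
gcd(3,6,5,6,3) = 1

Coefficients: [3, 6, 5, 6, 3]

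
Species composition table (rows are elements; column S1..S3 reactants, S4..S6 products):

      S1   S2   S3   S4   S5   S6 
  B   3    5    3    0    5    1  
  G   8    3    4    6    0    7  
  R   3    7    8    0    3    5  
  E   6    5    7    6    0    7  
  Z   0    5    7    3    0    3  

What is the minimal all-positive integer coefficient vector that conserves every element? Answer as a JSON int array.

Coefficients: [5, 2, 2, 2, 5, 6]

B: 5·3+2·5+2·3 = 31 | 2·0+5·5+6·1 = 31
G: 5·8+2·3+2·4 = 54 | 2·6+5·0+6·7 = 54
R: 5·3+2·7+2·8 = 45 | 2·0+5·3+6·5 = 45
E: 5·6+2·5+2·7 = 54 | 2·6+5·0+6·7 = 54
Z: 5·0+2·5+2·7 = 24 | 2·3+5·0+6·3 = 24
gcd(5,2,2,2,5,6) = 1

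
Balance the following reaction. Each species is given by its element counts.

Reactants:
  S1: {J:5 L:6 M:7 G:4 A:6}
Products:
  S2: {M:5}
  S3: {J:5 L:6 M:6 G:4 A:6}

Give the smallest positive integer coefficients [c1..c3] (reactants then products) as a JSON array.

Coefficients: [5, 1, 5]

J: 5·5 = 25 | 1·0+5·5 = 25
L: 5·6 = 30 | 1·0+5·6 = 30
M: 5·7 = 35 | 1·5+5·6 = 35
G: 5·4 = 20 | 1·0+5·4 = 20
A: 5·6 = 30 | 1·0+5·6 = 30
gcd(5,1,5) = 1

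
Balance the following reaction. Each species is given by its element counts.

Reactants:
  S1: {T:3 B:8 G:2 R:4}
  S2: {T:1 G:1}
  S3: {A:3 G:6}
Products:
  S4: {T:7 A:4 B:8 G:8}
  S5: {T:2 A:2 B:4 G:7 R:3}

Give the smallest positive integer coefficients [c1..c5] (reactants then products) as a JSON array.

Coefficients: [3, 6, 4, 1, 4]

T: 3·3+6·1+4·0 = 15 | 1·7+4·2 = 15
A: 3·0+6·0+4·3 = 12 | 1·4+4·2 = 12
B: 3·8+6·0+4·0 = 24 | 1·8+4·4 = 24
G: 3·2+6·1+4·6 = 36 | 1·8+4·7 = 36
R: 3·4+6·0+4·0 = 12 | 1·0+4·3 = 12
gcd(3,6,4,1,4) = 1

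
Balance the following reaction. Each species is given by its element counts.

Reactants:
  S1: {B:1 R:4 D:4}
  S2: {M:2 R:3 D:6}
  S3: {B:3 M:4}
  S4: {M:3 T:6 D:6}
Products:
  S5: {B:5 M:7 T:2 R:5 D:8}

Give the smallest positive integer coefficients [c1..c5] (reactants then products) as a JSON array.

B: 3·1+1·0+4·3+1·0 = 15 | 3·5 = 15
M: 3·0+1·2+4·4+1·3 = 21 | 3·7 = 21
T: 3·0+1·0+4·0+1·6 = 6 | 3·2 = 6
R: 3·4+1·3+4·0+1·0 = 15 | 3·5 = 15
D: 3·4+1·6+4·0+1·6 = 24 | 3·8 = 24
gcd(3,1,4,1,3) = 1

Coefficients: [3, 1, 4, 1, 3]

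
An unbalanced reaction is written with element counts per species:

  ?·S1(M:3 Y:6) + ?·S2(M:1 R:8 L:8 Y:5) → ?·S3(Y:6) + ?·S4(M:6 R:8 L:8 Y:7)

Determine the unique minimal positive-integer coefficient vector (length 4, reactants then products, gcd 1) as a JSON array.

Coefficients: [5, 3, 4, 3]

M: 5·3+3·1 = 18 | 4·0+3·6 = 18
R: 5·0+3·8 = 24 | 4·0+3·8 = 24
L: 5·0+3·8 = 24 | 4·0+3·8 = 24
Y: 5·6+3·5 = 45 | 4·6+3·7 = 45
gcd(5,3,4,3) = 1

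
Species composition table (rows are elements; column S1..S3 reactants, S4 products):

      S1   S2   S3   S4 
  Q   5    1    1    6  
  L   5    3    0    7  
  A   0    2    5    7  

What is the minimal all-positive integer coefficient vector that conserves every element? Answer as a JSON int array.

Coefficients: [4, 5, 5, 5]

Q: 4·5+5·1+5·1 = 30 | 5·6 = 30
L: 4·5+5·3+5·0 = 35 | 5·7 = 35
A: 4·0+5·2+5·5 = 35 | 5·7 = 35
gcd(4,5,5,5) = 1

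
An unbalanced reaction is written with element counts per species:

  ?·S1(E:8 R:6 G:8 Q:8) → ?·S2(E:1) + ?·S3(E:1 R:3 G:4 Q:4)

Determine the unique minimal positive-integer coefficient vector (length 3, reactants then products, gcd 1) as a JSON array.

Coefficients: [1, 6, 2]

E: 1·8 = 8 | 6·1+2·1 = 8
R: 1·6 = 6 | 6·0+2·3 = 6
G: 1·8 = 8 | 6·0+2·4 = 8
Q: 1·8 = 8 | 6·0+2·4 = 8
gcd(1,6,2) = 1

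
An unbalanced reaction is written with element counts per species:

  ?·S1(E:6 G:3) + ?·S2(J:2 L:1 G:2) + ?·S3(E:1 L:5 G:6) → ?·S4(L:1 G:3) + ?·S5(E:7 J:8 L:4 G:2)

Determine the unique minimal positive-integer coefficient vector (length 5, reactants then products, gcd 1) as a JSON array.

E: 1·6+4·0+1·1 = 7 | 5·0+1·7 = 7
J: 1·0+4·2+1·0 = 8 | 5·0+1·8 = 8
L: 1·0+4·1+1·5 = 9 | 5·1+1·4 = 9
G: 1·3+4·2+1·6 = 17 | 5·3+1·2 = 17
gcd(1,4,1,5,1) = 1

Coefficients: [1, 4, 1, 5, 1]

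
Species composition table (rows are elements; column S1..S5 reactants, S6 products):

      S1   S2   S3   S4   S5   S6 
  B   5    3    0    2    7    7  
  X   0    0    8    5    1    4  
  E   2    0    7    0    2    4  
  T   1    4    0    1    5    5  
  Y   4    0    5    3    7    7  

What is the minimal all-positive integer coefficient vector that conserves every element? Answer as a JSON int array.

Coefficients: [2, 3, 2, 1, 3, 6]

B: 2·5+3·3+2·0+1·2+3·7 = 42 | 6·7 = 42
X: 2·0+3·0+2·8+1·5+3·1 = 24 | 6·4 = 24
E: 2·2+3·0+2·7+1·0+3·2 = 24 | 6·4 = 24
T: 2·1+3·4+2·0+1·1+3·5 = 30 | 6·5 = 30
Y: 2·4+3·0+2·5+1·3+3·7 = 42 | 6·7 = 42
gcd(2,3,2,1,3,6) = 1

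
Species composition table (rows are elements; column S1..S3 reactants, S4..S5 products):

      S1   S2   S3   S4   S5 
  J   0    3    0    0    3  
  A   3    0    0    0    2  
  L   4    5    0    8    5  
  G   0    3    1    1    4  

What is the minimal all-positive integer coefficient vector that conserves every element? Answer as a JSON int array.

Coefficients: [2, 3, 4, 1, 3]

J: 2·0+3·3+4·0 = 9 | 1·0+3·3 = 9
A: 2·3+3·0+4·0 = 6 | 1·0+3·2 = 6
L: 2·4+3·5+4·0 = 23 | 1·8+3·5 = 23
G: 2·0+3·3+4·1 = 13 | 1·1+3·4 = 13
gcd(2,3,4,1,3) = 1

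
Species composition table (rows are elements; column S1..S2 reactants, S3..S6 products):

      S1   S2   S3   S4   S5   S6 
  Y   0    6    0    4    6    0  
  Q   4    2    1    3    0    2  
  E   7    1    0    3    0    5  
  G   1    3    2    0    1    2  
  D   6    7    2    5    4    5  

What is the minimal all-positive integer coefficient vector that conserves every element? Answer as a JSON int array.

Coefficients: [2, 5, 5, 3, 3, 2]

Y: 2·0+5·6 = 30 | 5·0+3·4+3·6+2·0 = 30
Q: 2·4+5·2 = 18 | 5·1+3·3+3·0+2·2 = 18
E: 2·7+5·1 = 19 | 5·0+3·3+3·0+2·5 = 19
G: 2·1+5·3 = 17 | 5·2+3·0+3·1+2·2 = 17
D: 2·6+5·7 = 47 | 5·2+3·5+3·4+2·5 = 47
gcd(2,5,5,3,3,2) = 1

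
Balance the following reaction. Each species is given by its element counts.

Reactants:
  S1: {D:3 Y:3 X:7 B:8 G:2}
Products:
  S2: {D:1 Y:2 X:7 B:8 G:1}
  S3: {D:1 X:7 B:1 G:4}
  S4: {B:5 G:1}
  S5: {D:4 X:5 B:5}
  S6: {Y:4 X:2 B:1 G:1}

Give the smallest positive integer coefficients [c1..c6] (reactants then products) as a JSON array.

Coefficients: [6, 1, 1, 3, 4, 4]

D: 6·3 = 18 | 1·1+1·1+3·0+4·4+4·0 = 18
Y: 6·3 = 18 | 1·2+1·0+3·0+4·0+4·4 = 18
X: 6·7 = 42 | 1·7+1·7+3·0+4·5+4·2 = 42
B: 6·8 = 48 | 1·8+1·1+3·5+4·5+4·1 = 48
G: 6·2 = 12 | 1·1+1·4+3·1+4·0+4·1 = 12
gcd(6,1,1,3,4,4) = 1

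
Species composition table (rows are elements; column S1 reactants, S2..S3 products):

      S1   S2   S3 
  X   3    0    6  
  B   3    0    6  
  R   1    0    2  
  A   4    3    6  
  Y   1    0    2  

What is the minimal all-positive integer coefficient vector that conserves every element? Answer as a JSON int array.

Coefficients: [6, 2, 3]

X: 6·3 = 18 | 2·0+3·6 = 18
B: 6·3 = 18 | 2·0+3·6 = 18
R: 6·1 = 6 | 2·0+3·2 = 6
A: 6·4 = 24 | 2·3+3·6 = 24
Y: 6·1 = 6 | 2·0+3·2 = 6
gcd(6,2,3) = 1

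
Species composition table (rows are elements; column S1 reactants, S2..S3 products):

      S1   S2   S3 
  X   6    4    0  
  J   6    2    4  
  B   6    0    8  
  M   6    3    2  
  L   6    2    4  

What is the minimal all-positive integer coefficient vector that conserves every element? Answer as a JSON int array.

X: 4·6 = 24 | 6·4+3·0 = 24
J: 4·6 = 24 | 6·2+3·4 = 24
B: 4·6 = 24 | 6·0+3·8 = 24
M: 4·6 = 24 | 6·3+3·2 = 24
L: 4·6 = 24 | 6·2+3·4 = 24
gcd(4,6,3) = 1

Coefficients: [4, 6, 3]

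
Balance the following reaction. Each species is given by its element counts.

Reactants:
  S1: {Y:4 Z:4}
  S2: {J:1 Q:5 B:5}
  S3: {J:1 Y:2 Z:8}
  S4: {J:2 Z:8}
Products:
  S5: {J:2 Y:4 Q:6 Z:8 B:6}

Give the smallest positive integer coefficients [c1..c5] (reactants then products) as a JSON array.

Coefficients: [4, 6, 2, 1, 5]

J: 4·0+6·1+2·1+1·2 = 10 | 5·2 = 10
Y: 4·4+6·0+2·2+1·0 = 20 | 5·4 = 20
Q: 4·0+6·5+2·0+1·0 = 30 | 5·6 = 30
Z: 4·4+6·0+2·8+1·8 = 40 | 5·8 = 40
B: 4·0+6·5+2·0+1·0 = 30 | 5·6 = 30
gcd(4,6,2,1,5) = 1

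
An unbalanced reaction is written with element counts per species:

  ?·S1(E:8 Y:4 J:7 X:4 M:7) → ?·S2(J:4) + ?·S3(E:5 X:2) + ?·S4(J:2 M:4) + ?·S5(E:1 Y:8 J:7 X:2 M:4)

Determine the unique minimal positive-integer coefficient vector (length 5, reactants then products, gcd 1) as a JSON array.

E: 4·8 = 32 | 1·0+6·5+5·0+2·1 = 32
Y: 4·4 = 16 | 1·0+6·0+5·0+2·8 = 16
J: 4·7 = 28 | 1·4+6·0+5·2+2·7 = 28
X: 4·4 = 16 | 1·0+6·2+5·0+2·2 = 16
M: 4·7 = 28 | 1·0+6·0+5·4+2·4 = 28
gcd(4,1,6,5,2) = 1

Coefficients: [4, 1, 6, 5, 2]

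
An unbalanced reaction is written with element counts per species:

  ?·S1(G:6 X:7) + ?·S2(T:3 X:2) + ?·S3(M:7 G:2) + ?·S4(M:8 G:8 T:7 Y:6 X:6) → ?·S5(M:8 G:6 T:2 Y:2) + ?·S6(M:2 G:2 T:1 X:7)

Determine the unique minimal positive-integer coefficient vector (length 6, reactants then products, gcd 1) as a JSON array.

M: 3·0+1·0+6·7+2·8 = 58 | 6·8+5·2 = 58
G: 3·6+1·0+6·2+2·8 = 46 | 6·6+5·2 = 46
T: 3·0+1·3+6·0+2·7 = 17 | 6·2+5·1 = 17
Y: 3·0+1·0+6·0+2·6 = 12 | 6·2+5·0 = 12
X: 3·7+1·2+6·0+2·6 = 35 | 6·0+5·7 = 35
gcd(3,1,6,2,6,5) = 1

Coefficients: [3, 1, 6, 2, 6, 5]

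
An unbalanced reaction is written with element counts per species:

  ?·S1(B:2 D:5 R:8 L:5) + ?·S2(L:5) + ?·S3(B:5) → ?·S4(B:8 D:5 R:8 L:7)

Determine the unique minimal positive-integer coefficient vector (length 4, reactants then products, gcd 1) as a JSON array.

Coefficients: [5, 2, 6, 5]

B: 5·2+2·0+6·5 = 40 | 5·8 = 40
D: 5·5+2·0+6·0 = 25 | 5·5 = 25
R: 5·8+2·0+6·0 = 40 | 5·8 = 40
L: 5·5+2·5+6·0 = 35 | 5·7 = 35
gcd(5,2,6,5) = 1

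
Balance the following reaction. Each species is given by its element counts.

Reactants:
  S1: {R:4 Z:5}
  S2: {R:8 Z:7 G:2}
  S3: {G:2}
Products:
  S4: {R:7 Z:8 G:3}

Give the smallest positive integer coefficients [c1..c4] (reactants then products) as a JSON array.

R: 5·4+1·8+5·0 = 28 | 4·7 = 28
Z: 5·5+1·7+5·0 = 32 | 4·8 = 32
G: 5·0+1·2+5·2 = 12 | 4·3 = 12
gcd(5,1,5,4) = 1

Coefficients: [5, 1, 5, 4]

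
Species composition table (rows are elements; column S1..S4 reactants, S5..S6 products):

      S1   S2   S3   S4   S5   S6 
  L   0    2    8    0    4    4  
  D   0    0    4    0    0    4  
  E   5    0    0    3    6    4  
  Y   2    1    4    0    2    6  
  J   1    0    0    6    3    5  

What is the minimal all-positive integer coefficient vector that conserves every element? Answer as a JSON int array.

L: 6·0+4·2+3·8+4·0 = 32 | 5·4+3·4 = 32
D: 6·0+4·0+3·4+4·0 = 12 | 5·0+3·4 = 12
E: 6·5+4·0+3·0+4·3 = 42 | 5·6+3·4 = 42
Y: 6·2+4·1+3·4+4·0 = 28 | 5·2+3·6 = 28
J: 6·1+4·0+3·0+4·6 = 30 | 5·3+3·5 = 30
gcd(6,4,3,4,5,3) = 1

Coefficients: [6, 4, 3, 4, 5, 3]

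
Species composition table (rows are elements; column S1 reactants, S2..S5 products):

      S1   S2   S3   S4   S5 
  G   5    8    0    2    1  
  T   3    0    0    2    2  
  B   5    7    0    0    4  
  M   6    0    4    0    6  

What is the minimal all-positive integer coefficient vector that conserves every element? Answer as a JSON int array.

G: 6·5 = 30 | 2·8+3·0+5·2+4·1 = 30
T: 6·3 = 18 | 2·0+3·0+5·2+4·2 = 18
B: 6·5 = 30 | 2·7+3·0+5·0+4·4 = 30
M: 6·6 = 36 | 2·0+3·4+5·0+4·6 = 36
gcd(6,2,3,5,4) = 1

Coefficients: [6, 2, 3, 5, 4]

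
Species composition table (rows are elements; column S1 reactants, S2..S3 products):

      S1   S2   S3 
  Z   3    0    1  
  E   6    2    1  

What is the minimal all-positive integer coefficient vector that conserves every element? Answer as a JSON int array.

Z: 2·3 = 6 | 3·0+6·1 = 6
E: 2·6 = 12 | 3·2+6·1 = 12
gcd(2,3,6) = 1

Coefficients: [2, 3, 6]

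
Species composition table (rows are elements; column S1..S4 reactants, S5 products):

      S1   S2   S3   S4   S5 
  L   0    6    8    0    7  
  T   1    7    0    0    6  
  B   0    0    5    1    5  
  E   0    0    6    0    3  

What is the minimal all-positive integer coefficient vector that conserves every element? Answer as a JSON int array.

Coefficients: [5, 1, 1, 5, 2]

L: 5·0+1·6+1·8+5·0 = 14 | 2·7 = 14
T: 5·1+1·7+1·0+5·0 = 12 | 2·6 = 12
B: 5·0+1·0+1·5+5·1 = 10 | 2·5 = 10
E: 5·0+1·0+1·6+5·0 = 6 | 2·3 = 6
gcd(5,1,1,5,2) = 1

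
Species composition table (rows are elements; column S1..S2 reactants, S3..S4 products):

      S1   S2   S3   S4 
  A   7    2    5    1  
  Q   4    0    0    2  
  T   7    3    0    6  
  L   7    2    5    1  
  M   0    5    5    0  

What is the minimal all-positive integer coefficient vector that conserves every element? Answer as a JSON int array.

Coefficients: [3, 5, 5, 6]

A: 3·7+5·2 = 31 | 5·5+6·1 = 31
Q: 3·4+5·0 = 12 | 5·0+6·2 = 12
T: 3·7+5·3 = 36 | 5·0+6·6 = 36
L: 3·7+5·2 = 31 | 5·5+6·1 = 31
M: 3·0+5·5 = 25 | 5·5+6·0 = 25
gcd(3,5,5,6) = 1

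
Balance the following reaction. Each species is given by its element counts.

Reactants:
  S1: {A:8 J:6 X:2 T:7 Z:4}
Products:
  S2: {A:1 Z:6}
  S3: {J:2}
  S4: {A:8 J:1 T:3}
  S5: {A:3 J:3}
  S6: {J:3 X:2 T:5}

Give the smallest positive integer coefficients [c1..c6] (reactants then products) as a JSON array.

A: 6·8 = 48 | 4·1+1·0+4·8+4·3+6·0 = 48
J: 6·6 = 36 | 4·0+1·2+4·1+4·3+6·3 = 36
X: 6·2 = 12 | 4·0+1·0+4·0+4·0+6·2 = 12
T: 6·7 = 42 | 4·0+1·0+4·3+4·0+6·5 = 42
Z: 6·4 = 24 | 4·6+1·0+4·0+4·0+6·0 = 24
gcd(6,4,1,4,4,6) = 1

Coefficients: [6, 4, 1, 4, 4, 6]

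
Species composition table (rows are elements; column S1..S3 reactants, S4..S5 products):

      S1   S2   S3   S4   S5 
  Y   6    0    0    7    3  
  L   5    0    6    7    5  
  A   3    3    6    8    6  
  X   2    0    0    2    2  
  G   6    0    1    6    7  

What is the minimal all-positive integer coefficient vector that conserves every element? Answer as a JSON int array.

Coefficients: [4, 4, 1, 3, 1]

Y: 4·6+4·0+1·0 = 24 | 3·7+1·3 = 24
L: 4·5+4·0+1·6 = 26 | 3·7+1·5 = 26
A: 4·3+4·3+1·6 = 30 | 3·8+1·6 = 30
X: 4·2+4·0+1·0 = 8 | 3·2+1·2 = 8
G: 4·6+4·0+1·1 = 25 | 3·6+1·7 = 25
gcd(4,4,1,3,1) = 1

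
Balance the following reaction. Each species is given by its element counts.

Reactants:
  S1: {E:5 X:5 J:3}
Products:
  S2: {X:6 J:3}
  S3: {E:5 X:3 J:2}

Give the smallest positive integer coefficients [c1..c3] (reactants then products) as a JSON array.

Coefficients: [3, 1, 3]

E: 3·5 = 15 | 1·0+3·5 = 15
X: 3·5 = 15 | 1·6+3·3 = 15
J: 3·3 = 9 | 1·3+3·2 = 9
gcd(3,1,3) = 1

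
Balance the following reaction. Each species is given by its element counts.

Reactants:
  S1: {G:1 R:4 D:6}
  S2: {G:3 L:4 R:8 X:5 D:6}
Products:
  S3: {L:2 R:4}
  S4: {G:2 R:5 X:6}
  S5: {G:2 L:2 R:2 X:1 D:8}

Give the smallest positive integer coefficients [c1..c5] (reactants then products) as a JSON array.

Coefficients: [1, 3, 3, 2, 3]

G: 1·1+3·3 = 10 | 3·0+2·2+3·2 = 10
L: 1·0+3·4 = 12 | 3·2+2·0+3·2 = 12
R: 1·4+3·8 = 28 | 3·4+2·5+3·2 = 28
X: 1·0+3·5 = 15 | 3·0+2·6+3·1 = 15
D: 1·6+3·6 = 24 | 3·0+2·0+3·8 = 24
gcd(1,3,3,2,3) = 1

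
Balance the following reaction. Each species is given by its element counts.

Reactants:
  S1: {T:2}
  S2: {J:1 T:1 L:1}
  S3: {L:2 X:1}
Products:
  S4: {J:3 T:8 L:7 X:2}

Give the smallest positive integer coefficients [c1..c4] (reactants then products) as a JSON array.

Coefficients: [5, 6, 4, 2]

J: 5·0+6·1+4·0 = 6 | 2·3 = 6
T: 5·2+6·1+4·0 = 16 | 2·8 = 16
L: 5·0+6·1+4·2 = 14 | 2·7 = 14
X: 5·0+6·0+4·1 = 4 | 2·2 = 4
gcd(5,6,4,2) = 1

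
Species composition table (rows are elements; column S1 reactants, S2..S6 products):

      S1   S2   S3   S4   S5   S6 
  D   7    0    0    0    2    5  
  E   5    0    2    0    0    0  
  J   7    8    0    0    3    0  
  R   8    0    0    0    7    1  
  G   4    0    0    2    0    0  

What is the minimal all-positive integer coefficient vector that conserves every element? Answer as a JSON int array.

Coefficients: [2, 1, 5, 4, 2, 2]

D: 2·7 = 14 | 1·0+5·0+4·0+2·2+2·5 = 14
E: 2·5 = 10 | 1·0+5·2+4·0+2·0+2·0 = 10
J: 2·7 = 14 | 1·8+5·0+4·0+2·3+2·0 = 14
R: 2·8 = 16 | 1·0+5·0+4·0+2·7+2·1 = 16
G: 2·4 = 8 | 1·0+5·0+4·2+2·0+2·0 = 8
gcd(2,1,5,4,2,2) = 1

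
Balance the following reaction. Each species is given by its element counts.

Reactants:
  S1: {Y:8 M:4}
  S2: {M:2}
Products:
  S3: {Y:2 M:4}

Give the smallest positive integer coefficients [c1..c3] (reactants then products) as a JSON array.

Coefficients: [1, 6, 4]

Y: 1·8+6·0 = 8 | 4·2 = 8
M: 1·4+6·2 = 16 | 4·4 = 16
gcd(1,6,4) = 1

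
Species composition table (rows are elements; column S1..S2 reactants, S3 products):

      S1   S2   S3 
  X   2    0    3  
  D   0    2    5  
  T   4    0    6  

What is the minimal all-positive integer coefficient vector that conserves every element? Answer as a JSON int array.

Coefficients: [3, 5, 2]

X: 3·2+5·0 = 6 | 2·3 = 6
D: 3·0+5·2 = 10 | 2·5 = 10
T: 3·4+5·0 = 12 | 2·6 = 12
gcd(3,5,2) = 1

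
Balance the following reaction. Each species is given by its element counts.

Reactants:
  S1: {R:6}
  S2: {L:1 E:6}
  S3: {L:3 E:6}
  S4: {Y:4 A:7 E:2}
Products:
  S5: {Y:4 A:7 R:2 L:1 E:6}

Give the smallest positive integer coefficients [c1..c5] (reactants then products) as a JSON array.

Y: 2·0+3·0+1·0+6·4 = 24 | 6·4 = 24
A: 2·0+3·0+1·0+6·7 = 42 | 6·7 = 42
R: 2·6+3·0+1·0+6·0 = 12 | 6·2 = 12
L: 2·0+3·1+1·3+6·0 = 6 | 6·1 = 6
E: 2·0+3·6+1·6+6·2 = 36 | 6·6 = 36
gcd(2,3,1,6,6) = 1

Coefficients: [2, 3, 1, 6, 6]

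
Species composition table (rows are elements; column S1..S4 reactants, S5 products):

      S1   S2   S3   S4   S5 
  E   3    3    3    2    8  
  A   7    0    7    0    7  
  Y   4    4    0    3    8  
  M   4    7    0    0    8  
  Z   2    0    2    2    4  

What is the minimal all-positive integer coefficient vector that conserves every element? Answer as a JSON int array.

Coefficients: [1, 4, 3, 4, 4]

E: 1·3+4·3+3·3+4·2 = 32 | 4·8 = 32
A: 1·7+4·0+3·7+4·0 = 28 | 4·7 = 28
Y: 1·4+4·4+3·0+4·3 = 32 | 4·8 = 32
M: 1·4+4·7+3·0+4·0 = 32 | 4·8 = 32
Z: 1·2+4·0+3·2+4·2 = 16 | 4·4 = 16
gcd(1,4,3,4,4) = 1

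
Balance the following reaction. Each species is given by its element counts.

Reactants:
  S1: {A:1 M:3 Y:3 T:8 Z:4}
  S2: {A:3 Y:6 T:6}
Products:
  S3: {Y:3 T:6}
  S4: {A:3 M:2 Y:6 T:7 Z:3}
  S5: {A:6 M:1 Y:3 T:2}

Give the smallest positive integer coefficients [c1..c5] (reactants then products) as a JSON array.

Coefficients: [3, 5, 4, 4, 1]

A: 3·1+5·3 = 18 | 4·0+4·3+1·6 = 18
M: 3·3+5·0 = 9 | 4·0+4·2+1·1 = 9
Y: 3·3+5·6 = 39 | 4·3+4·6+1·3 = 39
T: 3·8+5·6 = 54 | 4·6+4·7+1·2 = 54
Z: 3·4+5·0 = 12 | 4·0+4·3+1·0 = 12
gcd(3,5,4,4,1) = 1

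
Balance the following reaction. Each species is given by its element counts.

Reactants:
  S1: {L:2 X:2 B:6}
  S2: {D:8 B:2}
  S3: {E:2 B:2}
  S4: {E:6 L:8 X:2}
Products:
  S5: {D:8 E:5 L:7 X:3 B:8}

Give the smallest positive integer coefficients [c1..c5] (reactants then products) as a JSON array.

D: 5·0+6·8+3·0+4·0 = 48 | 6·8 = 48
E: 5·0+6·0+3·2+4·6 = 30 | 6·5 = 30
L: 5·2+6·0+3·0+4·8 = 42 | 6·7 = 42
X: 5·2+6·0+3·0+4·2 = 18 | 6·3 = 18
B: 5·6+6·2+3·2+4·0 = 48 | 6·8 = 48
gcd(5,6,3,4,6) = 1

Coefficients: [5, 6, 3, 4, 6]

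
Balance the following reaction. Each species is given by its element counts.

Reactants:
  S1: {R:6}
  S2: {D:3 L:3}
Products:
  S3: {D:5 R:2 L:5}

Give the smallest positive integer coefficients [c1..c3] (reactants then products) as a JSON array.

Coefficients: [1, 5, 3]

D: 1·0+5·3 = 15 | 3·5 = 15
R: 1·6+5·0 = 6 | 3·2 = 6
L: 1·0+5·3 = 15 | 3·5 = 15
gcd(1,5,3) = 1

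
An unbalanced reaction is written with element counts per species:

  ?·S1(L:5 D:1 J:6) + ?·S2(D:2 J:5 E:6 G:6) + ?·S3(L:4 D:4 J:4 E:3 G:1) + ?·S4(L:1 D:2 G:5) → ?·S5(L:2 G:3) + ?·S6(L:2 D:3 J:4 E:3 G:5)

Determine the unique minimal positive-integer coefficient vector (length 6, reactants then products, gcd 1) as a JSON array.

Coefficients: [1, 2, 1, 3, 1, 5]

L: 1·5+2·0+1·4+3·1 = 12 | 1·2+5·2 = 12
D: 1·1+2·2+1·4+3·2 = 15 | 1·0+5·3 = 15
J: 1·6+2·5+1·4+3·0 = 20 | 1·0+5·4 = 20
E: 1·0+2·6+1·3+3·0 = 15 | 1·0+5·3 = 15
G: 1·0+2·6+1·1+3·5 = 28 | 1·3+5·5 = 28
gcd(1,2,1,3,1,5) = 1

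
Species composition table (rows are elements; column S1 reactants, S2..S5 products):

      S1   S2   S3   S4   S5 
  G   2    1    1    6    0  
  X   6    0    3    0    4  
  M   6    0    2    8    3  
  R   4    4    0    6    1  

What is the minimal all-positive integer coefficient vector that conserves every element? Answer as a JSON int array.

G: 5·2 = 10 | 2·1+2·1+1·6+6·0 = 10
X: 5·6 = 30 | 2·0+2·3+1·0+6·4 = 30
M: 5·6 = 30 | 2·0+2·2+1·8+6·3 = 30
R: 5·4 = 20 | 2·4+2·0+1·6+6·1 = 20
gcd(5,2,2,1,6) = 1

Coefficients: [5, 2, 2, 1, 6]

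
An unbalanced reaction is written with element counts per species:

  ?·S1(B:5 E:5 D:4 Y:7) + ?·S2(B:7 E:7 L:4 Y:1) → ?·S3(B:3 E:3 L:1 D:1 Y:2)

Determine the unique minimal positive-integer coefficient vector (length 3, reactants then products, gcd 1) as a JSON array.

Coefficients: [1, 1, 4]

B: 1·5+1·7 = 12 | 4·3 = 12
E: 1·5+1·7 = 12 | 4·3 = 12
L: 1·0+1·4 = 4 | 4·1 = 4
D: 1·4+1·0 = 4 | 4·1 = 4
Y: 1·7+1·1 = 8 | 4·2 = 8
gcd(1,1,4) = 1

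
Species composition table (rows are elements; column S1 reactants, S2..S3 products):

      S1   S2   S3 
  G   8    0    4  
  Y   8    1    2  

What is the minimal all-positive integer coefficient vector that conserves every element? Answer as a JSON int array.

Coefficients: [1, 4, 2]

G: 1·8 = 8 | 4·0+2·4 = 8
Y: 1·8 = 8 | 4·1+2·2 = 8
gcd(1,4,2) = 1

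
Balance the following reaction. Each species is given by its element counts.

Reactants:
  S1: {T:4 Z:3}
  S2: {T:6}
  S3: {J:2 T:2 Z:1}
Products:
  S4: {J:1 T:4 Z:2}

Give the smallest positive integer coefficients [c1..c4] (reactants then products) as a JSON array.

Coefficients: [3, 1, 3, 6]

J: 3·0+1·0+3·2 = 6 | 6·1 = 6
T: 3·4+1·6+3·2 = 24 | 6·4 = 24
Z: 3·3+1·0+3·1 = 12 | 6·2 = 12
gcd(3,1,3,6) = 1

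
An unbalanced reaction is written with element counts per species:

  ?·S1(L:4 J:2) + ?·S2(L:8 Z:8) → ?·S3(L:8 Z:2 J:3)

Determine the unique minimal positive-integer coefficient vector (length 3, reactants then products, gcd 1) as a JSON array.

L: 6·4+1·8 = 32 | 4·8 = 32
Z: 6·0+1·8 = 8 | 4·2 = 8
J: 6·2+1·0 = 12 | 4·3 = 12
gcd(6,1,4) = 1

Coefficients: [6, 1, 4]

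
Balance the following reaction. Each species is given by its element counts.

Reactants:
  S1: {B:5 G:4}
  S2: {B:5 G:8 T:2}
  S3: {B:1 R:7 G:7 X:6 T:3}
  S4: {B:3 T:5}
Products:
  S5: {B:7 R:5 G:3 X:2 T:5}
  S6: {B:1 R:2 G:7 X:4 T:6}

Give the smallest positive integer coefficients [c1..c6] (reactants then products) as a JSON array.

Coefficients: [1, 1, 4, 6, 4, 4]

B: 1·5+1·5+4·1+6·3 = 32 | 4·7+4·1 = 32
R: 1·0+1·0+4·7+6·0 = 28 | 4·5+4·2 = 28
G: 1·4+1·8+4·7+6·0 = 40 | 4·3+4·7 = 40
X: 1·0+1·0+4·6+6·0 = 24 | 4·2+4·4 = 24
T: 1·0+1·2+4·3+6·5 = 44 | 4·5+4·6 = 44
gcd(1,1,4,6,4,4) = 1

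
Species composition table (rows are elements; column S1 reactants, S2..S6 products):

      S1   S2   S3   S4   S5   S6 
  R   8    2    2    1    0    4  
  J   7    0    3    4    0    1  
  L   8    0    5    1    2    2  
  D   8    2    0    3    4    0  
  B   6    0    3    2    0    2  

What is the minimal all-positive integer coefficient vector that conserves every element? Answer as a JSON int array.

Coefficients: [6, 5, 4, 6, 5, 6]

R: 6·8 = 48 | 5·2+4·2+6·1+5·0+6·4 = 48
J: 6·7 = 42 | 5·0+4·3+6·4+5·0+6·1 = 42
L: 6·8 = 48 | 5·0+4·5+6·1+5·2+6·2 = 48
D: 6·8 = 48 | 5·2+4·0+6·3+5·4+6·0 = 48
B: 6·6 = 36 | 5·0+4·3+6·2+5·0+6·2 = 36
gcd(6,5,4,6,5,6) = 1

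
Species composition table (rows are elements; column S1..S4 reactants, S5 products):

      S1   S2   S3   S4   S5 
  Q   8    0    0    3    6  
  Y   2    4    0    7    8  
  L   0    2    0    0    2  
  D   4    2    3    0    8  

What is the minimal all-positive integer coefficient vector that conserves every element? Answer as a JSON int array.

Coefficients: [3, 5, 6, 2, 5]

Q: 3·8+5·0+6·0+2·3 = 30 | 5·6 = 30
Y: 3·2+5·4+6·0+2·7 = 40 | 5·8 = 40
L: 3·0+5·2+6·0+2·0 = 10 | 5·2 = 10
D: 3·4+5·2+6·3+2·0 = 40 | 5·8 = 40
gcd(3,5,6,2,5) = 1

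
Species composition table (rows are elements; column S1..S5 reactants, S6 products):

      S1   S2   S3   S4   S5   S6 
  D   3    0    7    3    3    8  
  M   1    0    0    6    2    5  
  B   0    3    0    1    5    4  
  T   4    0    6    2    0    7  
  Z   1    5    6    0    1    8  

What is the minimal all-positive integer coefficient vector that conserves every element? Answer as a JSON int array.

Coefficients: [4, 5, 3, 4, 1, 6]

D: 4·3+5·0+3·7+4·3+1·3 = 48 | 6·8 = 48
M: 4·1+5·0+3·0+4·6+1·2 = 30 | 6·5 = 30
B: 4·0+5·3+3·0+4·1+1·5 = 24 | 6·4 = 24
T: 4·4+5·0+3·6+4·2+1·0 = 42 | 6·7 = 42
Z: 4·1+5·5+3·6+4·0+1·1 = 48 | 6·8 = 48
gcd(4,5,3,4,1,6) = 1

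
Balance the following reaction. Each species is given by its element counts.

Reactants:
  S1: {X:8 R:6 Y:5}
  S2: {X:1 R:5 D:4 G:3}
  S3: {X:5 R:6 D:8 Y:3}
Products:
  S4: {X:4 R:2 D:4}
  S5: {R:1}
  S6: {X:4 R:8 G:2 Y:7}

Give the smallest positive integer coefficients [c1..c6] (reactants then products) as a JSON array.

X: 3·8+2·1+2·5 = 36 | 6·4+4·0+3·4 = 36
R: 3·6+2·5+2·6 = 40 | 6·2+4·1+3·8 = 40
D: 3·0+2·4+2·8 = 24 | 6·4+4·0+3·0 = 24
G: 3·0+2·3+2·0 = 6 | 6·0+4·0+3·2 = 6
Y: 3·5+2·0+2·3 = 21 | 6·0+4·0+3·7 = 21
gcd(3,2,2,6,4,3) = 1

Coefficients: [3, 2, 2, 6, 4, 3]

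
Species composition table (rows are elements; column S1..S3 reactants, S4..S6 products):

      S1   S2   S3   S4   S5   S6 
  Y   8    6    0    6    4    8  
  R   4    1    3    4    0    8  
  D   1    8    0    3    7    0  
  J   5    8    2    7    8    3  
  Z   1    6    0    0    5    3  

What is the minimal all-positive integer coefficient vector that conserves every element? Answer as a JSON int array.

Coefficients: [4, 5, 5, 3, 5, 3]

Y: 4·8+5·6+5·0 = 62 | 3·6+5·4+3·8 = 62
R: 4·4+5·1+5·3 = 36 | 3·4+5·0+3·8 = 36
D: 4·1+5·8+5·0 = 44 | 3·3+5·7+3·0 = 44
J: 4·5+5·8+5·2 = 70 | 3·7+5·8+3·3 = 70
Z: 4·1+5·6+5·0 = 34 | 3·0+5·5+3·3 = 34
gcd(4,5,5,3,5,3) = 1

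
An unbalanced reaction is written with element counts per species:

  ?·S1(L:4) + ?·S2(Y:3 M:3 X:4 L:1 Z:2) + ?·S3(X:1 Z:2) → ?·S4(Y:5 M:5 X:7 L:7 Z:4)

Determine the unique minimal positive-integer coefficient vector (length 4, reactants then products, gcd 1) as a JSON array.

Y: 4·0+5·3+1·0 = 15 | 3·5 = 15
M: 4·0+5·3+1·0 = 15 | 3·5 = 15
X: 4·0+5·4+1·1 = 21 | 3·7 = 21
L: 4·4+5·1+1·0 = 21 | 3·7 = 21
Z: 4·0+5·2+1·2 = 12 | 3·4 = 12
gcd(4,5,1,3) = 1

Coefficients: [4, 5, 1, 3]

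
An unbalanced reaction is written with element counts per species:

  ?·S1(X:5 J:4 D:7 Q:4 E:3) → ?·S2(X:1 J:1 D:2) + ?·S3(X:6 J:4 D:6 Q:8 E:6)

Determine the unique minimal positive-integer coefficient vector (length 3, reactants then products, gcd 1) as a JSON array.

X: 2·5 = 10 | 4·1+1·6 = 10
J: 2·4 = 8 | 4·1+1·4 = 8
D: 2·7 = 14 | 4·2+1·6 = 14
Q: 2·4 = 8 | 4·0+1·8 = 8
E: 2·3 = 6 | 4·0+1·6 = 6
gcd(2,4,1) = 1

Coefficients: [2, 4, 1]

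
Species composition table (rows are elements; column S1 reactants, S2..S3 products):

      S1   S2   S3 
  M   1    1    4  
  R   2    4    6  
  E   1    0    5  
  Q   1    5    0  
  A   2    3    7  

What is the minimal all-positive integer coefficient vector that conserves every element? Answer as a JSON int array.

Coefficients: [5, 1, 1]

M: 5·1 = 5 | 1·1+1·4 = 5
R: 5·2 = 10 | 1·4+1·6 = 10
E: 5·1 = 5 | 1·0+1·5 = 5
Q: 5·1 = 5 | 1·5+1·0 = 5
A: 5·2 = 10 | 1·3+1·7 = 10
gcd(5,1,1) = 1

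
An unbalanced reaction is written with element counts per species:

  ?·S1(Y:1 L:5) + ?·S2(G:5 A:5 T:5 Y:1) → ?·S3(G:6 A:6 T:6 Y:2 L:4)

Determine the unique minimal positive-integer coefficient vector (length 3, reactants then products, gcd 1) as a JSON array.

Coefficients: [4, 6, 5]

G: 4·0+6·5 = 30 | 5·6 = 30
A: 4·0+6·5 = 30 | 5·6 = 30
T: 4·0+6·5 = 30 | 5·6 = 30
Y: 4·1+6·1 = 10 | 5·2 = 10
L: 4·5+6·0 = 20 | 5·4 = 20
gcd(4,6,5) = 1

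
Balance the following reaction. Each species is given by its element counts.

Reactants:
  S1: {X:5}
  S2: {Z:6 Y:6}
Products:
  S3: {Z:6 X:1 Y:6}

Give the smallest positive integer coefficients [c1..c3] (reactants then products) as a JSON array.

Coefficients: [1, 5, 5]

Z: 1·0+5·6 = 30 | 5·6 = 30
X: 1·5+5·0 = 5 | 5·1 = 5
Y: 1·0+5·6 = 30 | 5·6 = 30
gcd(1,5,5) = 1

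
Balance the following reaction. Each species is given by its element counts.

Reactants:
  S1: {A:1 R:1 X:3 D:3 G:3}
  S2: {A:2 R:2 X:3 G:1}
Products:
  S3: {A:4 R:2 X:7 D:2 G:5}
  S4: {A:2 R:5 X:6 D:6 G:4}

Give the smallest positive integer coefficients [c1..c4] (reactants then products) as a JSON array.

A: 6·1+5·2 = 16 | 3·4+2·2 = 16
R: 6·1+5·2 = 16 | 3·2+2·5 = 16
X: 6·3+5·3 = 33 | 3·7+2·6 = 33
D: 6·3+5·0 = 18 | 3·2+2·6 = 18
G: 6·3+5·1 = 23 | 3·5+2·4 = 23
gcd(6,5,3,2) = 1

Coefficients: [6, 5, 3, 2]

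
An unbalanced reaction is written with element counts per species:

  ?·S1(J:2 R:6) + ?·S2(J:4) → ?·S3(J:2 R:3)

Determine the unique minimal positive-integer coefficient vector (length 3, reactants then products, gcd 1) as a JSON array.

Coefficients: [2, 1, 4]

J: 2·2+1·4 = 8 | 4·2 = 8
R: 2·6+1·0 = 12 | 4·3 = 12
gcd(2,1,4) = 1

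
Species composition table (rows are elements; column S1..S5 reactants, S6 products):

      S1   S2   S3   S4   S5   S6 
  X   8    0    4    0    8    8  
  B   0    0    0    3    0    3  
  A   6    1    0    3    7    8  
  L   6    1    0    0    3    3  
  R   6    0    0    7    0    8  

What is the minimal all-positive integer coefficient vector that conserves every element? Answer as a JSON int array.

Coefficients: [1, 3, 4, 6, 3, 6]

X: 1·8+3·0+4·4+6·0+3·8 = 48 | 6·8 = 48
B: 1·0+3·0+4·0+6·3+3·0 = 18 | 6·3 = 18
A: 1·6+3·1+4·0+6·3+3·7 = 48 | 6·8 = 48
L: 1·6+3·1+4·0+6·0+3·3 = 18 | 6·3 = 18
R: 1·6+3·0+4·0+6·7+3·0 = 48 | 6·8 = 48
gcd(1,3,4,6,3,6) = 1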